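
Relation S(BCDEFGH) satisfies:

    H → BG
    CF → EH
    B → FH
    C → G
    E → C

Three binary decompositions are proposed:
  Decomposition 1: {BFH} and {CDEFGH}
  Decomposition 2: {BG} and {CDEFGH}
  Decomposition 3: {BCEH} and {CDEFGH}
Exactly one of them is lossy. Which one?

Decomposition 2

Decomposition 1: common = {FH}, closure = {BFGH} → lossless.
Decomposition 2: common = {G}, closure = {G} → lossy.
Decomposition 3: common = {CEH}, closure = {BCEFGH} → lossless.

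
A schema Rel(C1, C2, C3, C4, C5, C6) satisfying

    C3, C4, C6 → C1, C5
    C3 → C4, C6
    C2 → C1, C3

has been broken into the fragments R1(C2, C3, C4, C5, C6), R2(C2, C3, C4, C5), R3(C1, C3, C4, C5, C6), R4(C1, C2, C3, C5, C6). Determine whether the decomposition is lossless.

Yes

Chase test. Columns are C1, C2, C3, C4, C5, C6; row i has aⱼ where attribute j ∈ Ri, else bᵢⱼ.
Initial tableau (one row per fragment):
  row 1: b11 a2 a3 a4 a5 a6
  row 2: b21 a2 a3 a4 a5 b26
  row 3: a1 b32 a3 a4 a5 a6
  row 4: a1 a2 a3 b44 a5 a6
Rows 1 and 3 agree on C3, C4, C6; apply C3, C4, C6→C1, C5 and equate their C1, C5 entries.
Rows 1 and 2 agree on C3; apply C3→C4, C6 and equate their C4, C6 entries.
Rows 1 and 4 agree on C3; apply C3→C4, C6 and equate their C4, C6 entries.
Rows 1 and 2 agree on C2; apply C2→C1, C3 and equate their C1, C3 entries.
Row 1 is now all distinguished symbols — the join is lossless.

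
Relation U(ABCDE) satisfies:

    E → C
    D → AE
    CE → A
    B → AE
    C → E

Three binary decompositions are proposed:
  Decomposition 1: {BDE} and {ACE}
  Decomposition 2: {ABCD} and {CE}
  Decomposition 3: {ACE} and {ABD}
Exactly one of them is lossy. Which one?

Decomposition 1: common = {E}, closure = {ACE} → lossless.
Decomposition 2: common = {C}, closure = {ACE} → lossless.
Decomposition 3: common = {A}, closure = {A} → lossy.

Decomposition 3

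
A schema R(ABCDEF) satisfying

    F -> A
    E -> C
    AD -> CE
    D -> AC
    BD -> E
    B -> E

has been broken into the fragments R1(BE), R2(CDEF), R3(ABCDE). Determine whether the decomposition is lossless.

Chase test. Columns are ABCDEF; row i has aⱼ where attribute j ∈ Ri, else bᵢⱼ.
Initial tableau (one row per fragment):
  row 1: b11 a2 b13 b14 a5 b16
  row 2: b21 b22 a3 a4 a5 a6
  row 3: a1 a2 a3 a4 a5 b36
Rows 1 and 2 agree on E; apply E→C and equate their C entries.
Rows 2 and 3 agree on D; apply D→AC and equate their AC entries.
No row becomes fully distinguished — the join is lossy.

No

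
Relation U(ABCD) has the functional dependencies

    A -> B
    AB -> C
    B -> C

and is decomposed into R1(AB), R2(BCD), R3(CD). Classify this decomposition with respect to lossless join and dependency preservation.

lossy but dependency-preserving

Lossless test (chase): Rows 1 and 2 agree on B; apply B→C and equate their C entries. No row becomes fully distinguished — the join is lossy.
Dependency preservation: AB → C is not contained in any single fragment, but the restricted closure of its left-hand side across the fragments still reaches the right-hand side; the remaining FDs each lie inside some fragment. All dependencies are preserved.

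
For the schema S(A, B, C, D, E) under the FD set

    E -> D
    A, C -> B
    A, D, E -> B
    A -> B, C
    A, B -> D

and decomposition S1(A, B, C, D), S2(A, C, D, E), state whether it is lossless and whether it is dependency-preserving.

lossless and dependency-preserving

Lossless test: (A, C, D)⁺ = {A, B, C, D}, which contains all of one fragment — lossless.
Dependency preservation: A, D, E → B is not contained in any single fragment, but the restricted closure of its left-hand side across the fragments still reaches the right-hand side; the remaining FDs each lie inside some fragment. All dependencies are preserved.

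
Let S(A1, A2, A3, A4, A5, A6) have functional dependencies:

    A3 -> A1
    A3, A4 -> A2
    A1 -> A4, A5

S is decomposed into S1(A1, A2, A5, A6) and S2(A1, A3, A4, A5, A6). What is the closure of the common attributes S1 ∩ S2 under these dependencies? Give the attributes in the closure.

S1 ∩ S2 = {A1, A5, A6}.
A1 → A4, A5 applies, adding A4
Closure: {A1, A4, A5, A6}.

A1, A4, A5, A6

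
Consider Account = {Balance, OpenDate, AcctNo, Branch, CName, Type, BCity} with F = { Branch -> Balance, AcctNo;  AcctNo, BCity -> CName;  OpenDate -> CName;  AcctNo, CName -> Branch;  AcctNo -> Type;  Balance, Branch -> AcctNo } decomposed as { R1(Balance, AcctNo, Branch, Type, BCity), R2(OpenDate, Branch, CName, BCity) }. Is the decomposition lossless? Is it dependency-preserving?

Lossless test: (Branch, BCity)⁺ = {Balance, AcctNo, Branch, CName, Type, BCity}, which contains all of one fragment — lossless.
Dependency preservation: the restricted closure of {AcctNo, CName} across the fragments never reaches {Branch}, so AcctNo, CName → Branch cannot be enforced without a join — not preserved.

lossless but not dependency-preserving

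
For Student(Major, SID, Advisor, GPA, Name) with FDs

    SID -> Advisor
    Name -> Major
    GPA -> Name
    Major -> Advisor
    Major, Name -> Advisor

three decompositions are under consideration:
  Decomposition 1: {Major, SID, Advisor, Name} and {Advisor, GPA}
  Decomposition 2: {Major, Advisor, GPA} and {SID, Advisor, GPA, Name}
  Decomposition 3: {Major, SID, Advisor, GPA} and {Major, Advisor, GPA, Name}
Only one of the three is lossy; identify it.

Decomposition 1: common = {Advisor}, closure = {Advisor} → lossy.
Decomposition 2: common = {Advisor, GPA}, closure = {Major, Advisor, GPA, Name} → lossless.
Decomposition 3: common = {Major, Advisor, GPA}, closure = {Major, Advisor, GPA, Name} → lossless.

Decomposition 1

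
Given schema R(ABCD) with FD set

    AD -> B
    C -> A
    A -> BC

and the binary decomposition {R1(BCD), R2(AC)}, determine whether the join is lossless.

Common attributes: R1 ∩ R2 = {C}.
Closure of {C}: C → A applies, adding A; A → BC applies, adding B. So (C)⁺ = {ABC}.
This closure contains every attribute of R2, so R1 ∩ R2 → R2. The join is lossless.

Yes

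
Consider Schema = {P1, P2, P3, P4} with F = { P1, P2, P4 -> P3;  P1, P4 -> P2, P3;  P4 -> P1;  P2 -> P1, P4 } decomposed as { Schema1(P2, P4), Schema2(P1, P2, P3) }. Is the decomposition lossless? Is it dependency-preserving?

Lossless test: (P2)⁺ = {P1, P2, P3, P4}, which contains all of one fragment — lossless.
Dependency preservation: P1, P2, P4 → P3; P1, P4 → P2, P3; P4 → P1; P2 → P1, P4 are not contained in any single fragment, but the restricted closure of each left-hand side across the fragments still reaches the right-hand side; the remaining FDs each lie inside some fragment. All dependencies are preserved.

lossless and dependency-preserving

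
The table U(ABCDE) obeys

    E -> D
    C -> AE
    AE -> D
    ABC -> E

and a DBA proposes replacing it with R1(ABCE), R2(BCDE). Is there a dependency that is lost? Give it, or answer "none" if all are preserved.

E → D lies within R2.
C → AE lies within R1.
AE → D: restricted closure across fragments reaches D.
ABC → E lies within R1.
Every dependency is enforceable on the fragments, so the decomposition is dependency-preserving.

none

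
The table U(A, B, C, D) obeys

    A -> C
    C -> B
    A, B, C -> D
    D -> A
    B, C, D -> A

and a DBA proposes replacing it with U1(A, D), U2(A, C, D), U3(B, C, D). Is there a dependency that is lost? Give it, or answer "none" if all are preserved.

none

A → C lies within U2.
C → B lies within U3.
A, B, C → D: restricted closure across fragments reaches D.
D → A lies within U1.
B, C, D → A: restricted closure across fragments reaches A.
Every dependency is enforceable on the fragments, so the decomposition is dependency-preserving.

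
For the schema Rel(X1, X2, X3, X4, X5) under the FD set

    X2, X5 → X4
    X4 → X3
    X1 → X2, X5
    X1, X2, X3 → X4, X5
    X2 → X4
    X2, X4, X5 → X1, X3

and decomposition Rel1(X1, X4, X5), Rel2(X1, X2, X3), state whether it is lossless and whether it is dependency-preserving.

Lossless test: (X1)⁺ = {X1, X2, X3, X4, X5}, which contains all of one fragment — lossless.
Dependency preservation: the restricted closure of {X2, X5} across the fragments never reaches {X4}, so X2, X5 → X4 cannot be enforced without a join — not preserved.

lossless but not dependency-preserving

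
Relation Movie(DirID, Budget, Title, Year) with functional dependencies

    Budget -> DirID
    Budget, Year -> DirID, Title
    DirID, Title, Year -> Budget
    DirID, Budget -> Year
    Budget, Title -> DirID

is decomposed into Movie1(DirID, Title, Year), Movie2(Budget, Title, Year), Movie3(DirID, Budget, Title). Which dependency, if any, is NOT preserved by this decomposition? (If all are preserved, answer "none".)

Check DirID, Title, Year → Budget: no single fragment contains all of {DirID, Budget, Title, Year}, and the restricted closure of {DirID, Title, Year} across the fragments never reaches {Budget}.
Budget → DirID is preserved.
Budget, Year → DirID, Title is preserved.
DirID, Budget → Year is preserved.
Budget, Title → DirID is preserved.

DirID, Title, Year -> Budget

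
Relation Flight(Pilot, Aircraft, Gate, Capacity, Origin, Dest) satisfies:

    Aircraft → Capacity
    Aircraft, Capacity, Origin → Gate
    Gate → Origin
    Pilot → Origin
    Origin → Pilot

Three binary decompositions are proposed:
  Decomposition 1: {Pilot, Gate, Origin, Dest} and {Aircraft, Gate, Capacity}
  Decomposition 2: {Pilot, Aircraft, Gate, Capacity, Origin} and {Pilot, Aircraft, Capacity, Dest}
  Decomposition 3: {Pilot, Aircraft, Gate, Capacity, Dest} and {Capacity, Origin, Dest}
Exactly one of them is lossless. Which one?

Decomposition 2

Decomposition 1: common = {Gate}, closure = {Pilot, Gate, Origin} → lossy.
Decomposition 2: common = {Pilot, Aircraft, Capacity}, closure = {Pilot, Aircraft, Gate, Capacity, Origin} → lossless.
Decomposition 3: common = {Capacity, Dest}, closure = {Capacity, Dest} → lossy.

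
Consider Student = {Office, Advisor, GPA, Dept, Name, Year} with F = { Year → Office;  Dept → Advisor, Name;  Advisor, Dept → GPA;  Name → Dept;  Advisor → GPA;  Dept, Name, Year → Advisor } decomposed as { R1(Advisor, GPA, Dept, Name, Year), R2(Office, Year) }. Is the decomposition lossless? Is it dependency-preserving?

Lossless test: (Year)⁺ = {Office, Year}, which contains all of one fragment — lossless.
Dependency preservation: every FD's attributes lie within a single fragment, so each can be enforced locally — preserved.

lossless and dependency-preserving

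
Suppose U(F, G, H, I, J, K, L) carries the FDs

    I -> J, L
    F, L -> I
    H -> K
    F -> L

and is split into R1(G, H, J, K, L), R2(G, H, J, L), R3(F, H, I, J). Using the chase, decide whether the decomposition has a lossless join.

No

Chase test. Columns are F, G, H, I, J, K, L; row i has aⱼ where attribute j ∈ Ri, else bᵢⱼ.
Initial tableau (one row per fragment):
  row 1: b11 a2 a3 b14 a5 a6 a7
  row 2: b21 a2 a3 b24 a5 b26 a7
  row 3: a1 b32 a3 a4 a5 b36 b37
Rows 1 and 2 agree on H; apply H→K and equate their K entries.
Rows 1 and 3 agree on H; apply H→K and equate their K entries.
No row becomes fully distinguished — the join is lossy.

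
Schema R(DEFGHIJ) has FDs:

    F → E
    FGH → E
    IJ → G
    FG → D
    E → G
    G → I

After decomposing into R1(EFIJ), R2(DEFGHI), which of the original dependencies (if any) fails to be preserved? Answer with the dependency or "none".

IJ → G

Check IJ → G: no single fragment contains all of {GIJ}, and the restricted closure of {IJ} across the fragments never reaches {G}.
F → E is preserved.
FGH → E is preserved.
FG → D is preserved.
E → G is preserved.
G → I is preserved.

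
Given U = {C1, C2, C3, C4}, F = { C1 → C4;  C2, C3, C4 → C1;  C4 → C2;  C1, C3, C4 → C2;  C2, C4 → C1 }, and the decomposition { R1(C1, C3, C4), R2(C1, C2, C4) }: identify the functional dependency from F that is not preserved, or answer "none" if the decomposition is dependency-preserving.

none

C1 → C4 lies within R1.
C2, C3, C4 → C1: restricted closure across fragments reaches C1.
C4 → C2 lies within R2.
C1, C3, C4 → C2: restricted closure across fragments reaches C2.
C2, C4 → C1 lies within R2.
Every dependency is enforceable on the fragments, so the decomposition is dependency-preserving.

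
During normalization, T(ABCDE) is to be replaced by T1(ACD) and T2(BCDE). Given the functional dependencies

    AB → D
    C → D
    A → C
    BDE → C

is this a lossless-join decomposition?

No

Common attributes: T1 ∩ T2 = {CD}.
No dependency enlarges {CD}, so (CD)⁺ = {CD}.
The closure contains neither all of T1 = {ACD} nor all of T2 = {BCDE}, so the common attributes are not a superkey of either fragment. The join is lossy.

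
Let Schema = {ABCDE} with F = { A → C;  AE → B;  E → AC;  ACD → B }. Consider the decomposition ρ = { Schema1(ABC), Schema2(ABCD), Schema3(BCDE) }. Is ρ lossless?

Chase test. Columns are ABCDE; row i has aⱼ where attribute j ∈ Schemai, else bᵢⱼ.
Initial tableau (one row per fragment):
  row 1: a1 a2 a3 b14 b15
  row 2: a1 a2 a3 a4 b25
  row 3: b31 a2 a3 a4 a5
No row becomes fully distinguished — the join is lossy.

No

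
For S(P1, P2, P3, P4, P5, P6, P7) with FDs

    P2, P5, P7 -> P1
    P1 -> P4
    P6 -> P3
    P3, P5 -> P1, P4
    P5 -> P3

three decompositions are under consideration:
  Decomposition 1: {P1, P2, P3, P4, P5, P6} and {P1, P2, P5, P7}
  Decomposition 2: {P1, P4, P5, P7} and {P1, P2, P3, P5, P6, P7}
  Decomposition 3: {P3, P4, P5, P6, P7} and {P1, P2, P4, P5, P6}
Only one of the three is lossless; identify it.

Decomposition 2

Decomposition 1: common = {P1, P2, P5}, closure = {P1, P2, P3, P4, P5} → lossy.
Decomposition 2: common = {P1, P5, P7}, closure = {P1, P3, P4, P5, P7} → lossless.
Decomposition 3: common = {P4, P5, P6}, closure = {P1, P3, P4, P5, P6} → lossy.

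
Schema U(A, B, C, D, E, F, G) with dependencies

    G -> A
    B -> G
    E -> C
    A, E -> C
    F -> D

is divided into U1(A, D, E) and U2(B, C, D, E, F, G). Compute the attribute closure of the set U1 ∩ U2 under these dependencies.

C, D, E

U1 ∩ U2 = {D, E}.
E → C applies, adding C
Closure: {C, D, E}.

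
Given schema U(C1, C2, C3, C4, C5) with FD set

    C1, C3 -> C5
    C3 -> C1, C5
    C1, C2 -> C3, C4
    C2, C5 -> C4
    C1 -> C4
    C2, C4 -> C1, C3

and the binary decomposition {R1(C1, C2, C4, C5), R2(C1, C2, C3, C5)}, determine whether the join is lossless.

Yes

Common attributes: R1 ∩ R2 = {C1, C2, C5}.
Closure of {C1, C2, C5}: C1, C2 → C3, C4 applies, adding C3, C4. So (C1, C2, C5)⁺ = {C1, C2, C3, C4, C5}.
This closure contains every attribute of R1, so R1 ∩ R2 → R1. The join is lossless.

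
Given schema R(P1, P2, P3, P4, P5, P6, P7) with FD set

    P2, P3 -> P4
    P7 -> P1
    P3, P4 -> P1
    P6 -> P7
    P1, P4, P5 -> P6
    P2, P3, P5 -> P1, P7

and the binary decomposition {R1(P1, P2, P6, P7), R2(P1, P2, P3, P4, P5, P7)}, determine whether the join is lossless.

No

Common attributes: R1 ∩ R2 = {P1, P2, P7}.
No dependency enlarges {P1, P2, P7}, so (P1, P2, P7)⁺ = {P1, P2, P7}.
The closure contains neither all of R1 = {P1, P2, P6, P7} nor all of R2 = {P1, P2, P3, P4, P5, P7}, so the common attributes are not a superkey of either fragment. The join is lossy.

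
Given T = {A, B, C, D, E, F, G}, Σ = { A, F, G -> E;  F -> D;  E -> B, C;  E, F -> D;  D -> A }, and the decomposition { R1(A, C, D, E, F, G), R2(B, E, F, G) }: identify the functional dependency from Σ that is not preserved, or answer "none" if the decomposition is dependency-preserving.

A, F, G → E lies within R1.
F → D lies within R1.
E → B, C: restricted closure across fragments reaches B, C.
E, F → D lies within R1.
D → A lies within R1.
Every dependency is enforceable on the fragments, so the decomposition is dependency-preserving.

none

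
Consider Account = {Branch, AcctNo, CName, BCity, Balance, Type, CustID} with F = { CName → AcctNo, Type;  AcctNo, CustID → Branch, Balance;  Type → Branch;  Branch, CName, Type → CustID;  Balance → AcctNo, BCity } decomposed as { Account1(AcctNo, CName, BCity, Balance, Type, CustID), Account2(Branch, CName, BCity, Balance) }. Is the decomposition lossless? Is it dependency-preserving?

lossless but not dependency-preserving

Lossless test: (CName, BCity, Balance)⁺ = {Branch, AcctNo, CName, BCity, Balance, Type, CustID}, which contains all of one fragment — lossless.
Dependency preservation: the restricted closure of {AcctNo, CustID} across the fragments never reaches {Branch, Balance}, so AcctNo, CustID → Branch, Balance cannot be enforced without a join — not preserved.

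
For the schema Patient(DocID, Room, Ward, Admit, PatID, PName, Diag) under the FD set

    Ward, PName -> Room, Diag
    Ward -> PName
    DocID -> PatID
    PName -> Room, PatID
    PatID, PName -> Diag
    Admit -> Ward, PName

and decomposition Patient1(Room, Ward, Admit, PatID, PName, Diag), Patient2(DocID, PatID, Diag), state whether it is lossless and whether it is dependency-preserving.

Lossless test: (PatID, Diag)⁺ = {PatID, Diag}, which is a superkey of neither fragment — lossy.
Dependency preservation: every FD's attributes lie within a single fragment, so each can be enforced locally — preserved.

lossy but dependency-preserving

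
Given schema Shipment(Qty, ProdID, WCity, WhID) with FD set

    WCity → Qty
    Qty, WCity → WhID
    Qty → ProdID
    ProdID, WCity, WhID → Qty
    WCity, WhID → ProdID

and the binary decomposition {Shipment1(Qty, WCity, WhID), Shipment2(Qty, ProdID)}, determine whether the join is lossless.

Common attributes: Shipment1 ∩ Shipment2 = {Qty}.
Closure of {Qty}: Qty → ProdID applies, adding ProdID. So (Qty)⁺ = {Qty, ProdID}.
This closure contains every attribute of Shipment2, so Shipment1 ∩ Shipment2 → Shipment2. The join is lossless.

Yes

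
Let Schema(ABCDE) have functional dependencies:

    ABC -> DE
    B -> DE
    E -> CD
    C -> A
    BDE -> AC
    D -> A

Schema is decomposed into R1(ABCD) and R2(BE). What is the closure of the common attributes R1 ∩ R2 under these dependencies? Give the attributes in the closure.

R1 ∩ R2 = {B}.
B → DE applies, adding DE
E → CD applies, adding C
C → A applies, adding A
Closure: {ABCDE}.

ABCDE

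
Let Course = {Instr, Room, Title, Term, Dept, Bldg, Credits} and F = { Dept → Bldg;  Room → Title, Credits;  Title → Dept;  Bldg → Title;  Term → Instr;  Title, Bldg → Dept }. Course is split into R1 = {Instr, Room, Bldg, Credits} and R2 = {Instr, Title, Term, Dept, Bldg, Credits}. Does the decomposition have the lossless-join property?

Common attributes: R1 ∩ R2 = {Instr, Bldg, Credits}.
Closure of {Instr, Bldg, Credits}: Bldg → Title applies, adding Title; Title, Bldg → Dept applies, adding Dept. So (Instr, Bldg, Credits)⁺ = {Instr, Title, Dept, Bldg, Credits}.
The closure contains neither all of R1 = {Instr, Room, Bldg, Credits} nor all of R2 = {Instr, Title, Term, Dept, Bldg, Credits}, so the common attributes are not a superkey of either fragment. The join is lossy.

No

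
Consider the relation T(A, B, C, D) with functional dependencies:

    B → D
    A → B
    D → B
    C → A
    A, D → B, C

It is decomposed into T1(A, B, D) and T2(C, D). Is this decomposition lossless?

No

Common attributes: T1 ∩ T2 = {D}.
Closure of {D}: D → B applies, adding B. So (D)⁺ = {B, D}.
The closure contains neither all of T1 = {A, B, D} nor all of T2 = {C, D}, so the common attributes are not a superkey of either fragment. The join is lossy.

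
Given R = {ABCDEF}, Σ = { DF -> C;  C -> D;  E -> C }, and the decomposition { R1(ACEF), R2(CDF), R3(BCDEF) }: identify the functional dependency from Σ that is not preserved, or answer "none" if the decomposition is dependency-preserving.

none

DF → C lies within R2.
C → D lies within R2.
E → C lies within R1.
Every dependency is enforceable on the fragments, so the decomposition is dependency-preserving.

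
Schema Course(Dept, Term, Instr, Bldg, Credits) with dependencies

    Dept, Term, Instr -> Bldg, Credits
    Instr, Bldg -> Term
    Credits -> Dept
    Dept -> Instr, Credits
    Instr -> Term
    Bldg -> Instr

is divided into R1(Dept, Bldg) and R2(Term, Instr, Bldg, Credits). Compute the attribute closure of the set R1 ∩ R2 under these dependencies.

Term, Instr, Bldg

R1 ∩ R2 = {Bldg}.
Bldg → Instr applies, adding Instr
Instr, Bldg → Term applies, adding Term
Closure: {Term, Instr, Bldg}.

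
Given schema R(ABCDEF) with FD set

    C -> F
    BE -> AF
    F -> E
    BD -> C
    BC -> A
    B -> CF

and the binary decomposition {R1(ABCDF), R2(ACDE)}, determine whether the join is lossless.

Common attributes: R1 ∩ R2 = {ACD}.
Closure of {ACD}: C → F applies, adding F; F → E applies, adding E. So (ACD)⁺ = {ACDEF}.
This closure contains every attribute of R2, so R1 ∩ R2 → R2. The join is lossless.

Yes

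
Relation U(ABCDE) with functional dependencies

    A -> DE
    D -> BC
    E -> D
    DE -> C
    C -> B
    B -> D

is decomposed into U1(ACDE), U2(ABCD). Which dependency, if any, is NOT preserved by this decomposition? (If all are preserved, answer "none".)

none

A → DE lies within U1.
D → BC lies within U2.
E → D lies within U1.
DE → C lies within U1.
C → B lies within U2.
B → D lies within U2.
Every dependency is enforceable on the fragments, so the decomposition is dependency-preserving.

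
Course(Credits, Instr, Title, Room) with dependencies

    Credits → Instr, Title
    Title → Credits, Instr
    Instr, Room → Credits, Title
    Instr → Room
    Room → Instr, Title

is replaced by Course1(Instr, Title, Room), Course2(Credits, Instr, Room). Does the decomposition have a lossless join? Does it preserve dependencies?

Lossless test: (Instr, Room)⁺ = {Credits, Instr, Title, Room}, which contains all of one fragment — lossless.
Dependency preservation: Credits → Instr, Title; Title → Credits, Instr; Instr, Room → Credits, Title are not contained in any single fragment, but the restricted closure of each left-hand side across the fragments still reaches the right-hand side; the remaining FDs each lie inside some fragment. All dependencies are preserved.

lossless and dependency-preserving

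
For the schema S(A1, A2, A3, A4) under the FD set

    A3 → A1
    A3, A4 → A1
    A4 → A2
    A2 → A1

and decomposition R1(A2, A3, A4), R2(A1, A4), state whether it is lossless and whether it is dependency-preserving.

Lossless test: (A4)⁺ = {A1, A2, A4}, which contains all of one fragment — lossless.
Dependency preservation: the restricted closure of {A3} across the fragments never reaches {A1}, so A3 → A1 cannot be enforced without a join — not preserved.

lossless but not dependency-preserving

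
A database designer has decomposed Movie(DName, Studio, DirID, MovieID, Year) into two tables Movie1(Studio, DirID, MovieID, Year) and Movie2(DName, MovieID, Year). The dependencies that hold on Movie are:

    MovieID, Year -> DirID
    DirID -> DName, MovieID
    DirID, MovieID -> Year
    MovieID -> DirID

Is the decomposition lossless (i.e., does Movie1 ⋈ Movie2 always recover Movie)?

Yes

Common attributes: Movie1 ∩ Movie2 = {MovieID, Year}.
Closure of {MovieID, Year}: MovieID, Year → DirID applies, adding DirID; DirID → DName, MovieID applies, adding DName. So (MovieID, Year)⁺ = {DName, DirID, MovieID, Year}.
This closure contains every attribute of Movie2, so Movie1 ∩ Movie2 → Movie2. The join is lossless.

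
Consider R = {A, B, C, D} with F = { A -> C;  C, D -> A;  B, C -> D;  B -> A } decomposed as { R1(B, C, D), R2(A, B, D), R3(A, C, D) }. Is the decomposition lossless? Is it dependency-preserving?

lossless and dependency-preserving

Lossless test (chase): Rows 2 and 3 agree on A; apply A→C and equate their C entries. Rows 1 and 2 agree on C, D; apply C, D→A and equate their A entries. Row 1 is now all distinguished symbols — the join is lossless.
Dependency preservation: every FD's attributes lie within a single fragment, so each can be enforced locally — preserved.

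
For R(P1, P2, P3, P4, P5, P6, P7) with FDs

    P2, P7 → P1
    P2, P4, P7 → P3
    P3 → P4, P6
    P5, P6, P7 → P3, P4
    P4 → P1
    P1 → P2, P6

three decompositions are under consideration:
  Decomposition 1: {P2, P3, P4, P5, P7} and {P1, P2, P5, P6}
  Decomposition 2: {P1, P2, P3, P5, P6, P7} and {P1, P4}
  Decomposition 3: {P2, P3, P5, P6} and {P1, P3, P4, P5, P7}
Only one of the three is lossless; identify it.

Decomposition 1: common = {P2, P5}, closure = {P2, P5} → lossy.
Decomposition 2: common = {P1}, closure = {P1, P2, P6} → lossy.
Decomposition 3: common = {P3, P5}, closure = {P1, P2, P3, P4, P5, P6} → lossless.

Decomposition 3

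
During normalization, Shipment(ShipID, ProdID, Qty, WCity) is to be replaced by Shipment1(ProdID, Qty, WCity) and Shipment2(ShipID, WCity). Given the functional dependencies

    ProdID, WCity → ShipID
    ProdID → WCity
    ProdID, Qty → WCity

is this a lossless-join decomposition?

Common attributes: Shipment1 ∩ Shipment2 = {WCity}.
No dependency enlarges {WCity}, so (WCity)⁺ = {WCity}.
The closure contains neither all of Shipment1 = {ProdID, Qty, WCity} nor all of Shipment2 = {ShipID, WCity}, so the common attributes are not a superkey of either fragment. The join is lossy.

No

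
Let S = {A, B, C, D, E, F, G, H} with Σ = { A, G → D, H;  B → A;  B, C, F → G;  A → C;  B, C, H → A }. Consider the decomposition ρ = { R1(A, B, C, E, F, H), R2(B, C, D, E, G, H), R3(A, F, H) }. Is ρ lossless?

No

Chase test. Columns are A, B, C, D, E, F, G, H; row i has aⱼ where attribute j ∈ Ri, else bᵢⱼ.
Initial tableau (one row per fragment):
  row 1: a1 a2 a3 b14 a5 a6 b17 a8
  row 2: b21 a2 a3 a4 a5 b26 a7 a8
  row 3: a1 b32 b33 b34 b35 a6 b37 a8
Rows 1 and 2 agree on B; apply B→A and equate their A entries.
Rows 1 and 3 agree on A; apply A→C and equate their C entries.
No row becomes fully distinguished — the join is lossy.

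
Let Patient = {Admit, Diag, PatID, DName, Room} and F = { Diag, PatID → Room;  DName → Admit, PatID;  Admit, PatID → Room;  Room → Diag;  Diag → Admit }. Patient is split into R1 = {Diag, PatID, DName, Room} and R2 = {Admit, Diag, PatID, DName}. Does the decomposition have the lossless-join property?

Common attributes: R1 ∩ R2 = {Diag, PatID, DName}.
Closure of {Diag, PatID, DName}: Diag, PatID → Room applies, adding Room; DName → Admit, PatID applies, adding Admit. So (Diag, PatID, DName)⁺ = {Admit, Diag, PatID, DName, Room}.
This closure contains every attribute of R1, so R1 ∩ R2 → R1. The join is lossless.

Yes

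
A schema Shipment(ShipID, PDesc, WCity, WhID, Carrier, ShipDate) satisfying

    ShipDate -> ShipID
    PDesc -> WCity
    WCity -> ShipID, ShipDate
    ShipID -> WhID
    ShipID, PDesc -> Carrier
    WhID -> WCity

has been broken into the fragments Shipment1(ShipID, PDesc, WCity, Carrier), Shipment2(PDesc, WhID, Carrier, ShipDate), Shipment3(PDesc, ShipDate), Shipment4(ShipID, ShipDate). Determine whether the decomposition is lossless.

Yes

Chase test. Columns are ShipID, PDesc, WCity, WhID, Carrier, ShipDate; row i has aⱼ where attribute j ∈ Shipmenti, else bᵢⱼ.
Initial tableau (one row per fragment):
  row 1: a1 a2 a3 b14 a5 b16
  row 2: b21 a2 b23 a4 a5 a6
  row 3: b31 a2 b33 b34 b35 a6
  row 4: a1 b42 b43 b44 b45 a6
Rows 2 and 3 agree on ShipDate; apply ShipDate→ShipID and equate their ShipID entries.
Rows 2 and 4 agree on ShipDate; apply ShipDate→ShipID and equate their ShipID entries.
Rows 1 and 2 agree on PDesc; apply PDesc→WCity and equate their WCity entries.
Rows 1 and 3 agree on PDesc; apply PDesc→WCity and equate their WCity entries.
Rows 1 and 2 agree on WCity; apply WCity→ShipID, ShipDate and equate their ShipID, ShipDate entries.
Rows 1 and 2 agree on ShipID; apply ShipID→WhID and equate their WhID entries.
Rows 1 and 3 agree on ShipID; apply ShipID→WhID and equate their WhID entries.
Rows 1 and 4 agree on ShipID; apply ShipID→WhID and equate their WhID entries.
Rows 1 and 3 agree on ShipID, PDesc; apply ShipID, PDesc→Carrier and equate their Carrier entries.
Rows 1 and 4 agree on WhID; apply WhID→WCity and equate their WCity entries.
Row 1 is now all distinguished symbols — the join is lossless.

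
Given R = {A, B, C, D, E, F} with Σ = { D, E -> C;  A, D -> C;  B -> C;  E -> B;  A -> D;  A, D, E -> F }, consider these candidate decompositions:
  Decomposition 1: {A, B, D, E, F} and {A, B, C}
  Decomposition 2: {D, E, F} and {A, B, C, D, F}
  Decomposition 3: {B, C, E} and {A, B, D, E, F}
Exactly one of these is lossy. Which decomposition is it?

Decomposition 1: common = {A, B}, closure = {A, B, C, D} → lossless.
Decomposition 2: common = {D, F}, closure = {D, F} → lossy.
Decomposition 3: common = {B, E}, closure = {B, C, E} → lossless.

Decomposition 2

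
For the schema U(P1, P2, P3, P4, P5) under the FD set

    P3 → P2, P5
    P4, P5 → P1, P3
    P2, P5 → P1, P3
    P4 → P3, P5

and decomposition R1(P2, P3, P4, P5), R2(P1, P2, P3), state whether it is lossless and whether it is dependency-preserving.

lossless and dependency-preserving

Lossless test: (P2, P3)⁺ = {P1, P2, P3, P5}, which contains all of one fragment — lossless.
Dependency preservation: P4, P5 → P1, P3; P2, P5 → P1, P3 are not contained in any single fragment, but the restricted closure of each left-hand side across the fragments still reaches the right-hand side; the remaining FDs each lie inside some fragment. All dependencies are preserved.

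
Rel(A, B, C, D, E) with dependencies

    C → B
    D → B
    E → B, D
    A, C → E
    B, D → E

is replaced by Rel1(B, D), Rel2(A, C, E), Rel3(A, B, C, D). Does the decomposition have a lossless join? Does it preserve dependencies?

lossless but not dependency-preserving

Lossless test (chase): Rows 2 and 3 agree on C; apply C→B and equate their B entries. Rows 2 and 3 agree on A, C; apply A, C→E and equate their E entries. Rows 1 and 3 agree on B, D; apply B, D→E and equate their E entries. Rows 1 and 2 agree on E; apply E→B, D and equate their B, D entries. Row 2 is now all distinguished symbols — the join is lossless.
Dependency preservation: the restricted closure of {E} across the fragments never reaches {B, D}, so E → B, D cannot be enforced without a join — not preserved.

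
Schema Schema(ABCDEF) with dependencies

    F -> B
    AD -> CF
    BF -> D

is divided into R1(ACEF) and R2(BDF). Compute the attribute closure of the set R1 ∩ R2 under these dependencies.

BDF

R1 ∩ R2 = {F}.
F → B applies, adding B
BF → D applies, adding D
Closure: {BDF}.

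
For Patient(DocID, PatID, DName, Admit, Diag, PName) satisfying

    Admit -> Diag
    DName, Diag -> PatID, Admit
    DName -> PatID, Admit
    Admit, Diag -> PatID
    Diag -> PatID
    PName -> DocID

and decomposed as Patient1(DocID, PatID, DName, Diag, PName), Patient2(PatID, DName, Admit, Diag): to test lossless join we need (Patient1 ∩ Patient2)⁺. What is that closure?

Patient1 ∩ Patient2 = {PatID, DName, Diag}.
DName, Diag → PatID, Admit applies, adding Admit
Closure: {PatID, DName, Admit, Diag}.

PatID, DName, Admit, Diag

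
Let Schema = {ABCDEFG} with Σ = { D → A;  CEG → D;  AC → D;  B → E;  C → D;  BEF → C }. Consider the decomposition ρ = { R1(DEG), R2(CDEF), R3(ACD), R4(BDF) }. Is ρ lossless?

Chase test. Columns are ABCDEFG; row i has aⱼ where attribute j ∈ Ri, else bᵢⱼ.
Initial tableau (one row per fragment):
  row 1: b11 b12 b13 a4 a5 b16 a7
  row 2: b21 b22 a3 a4 a5 a6 b27
  row 3: a1 b32 a3 a4 b35 b36 b37
  row 4: b41 a2 b43 a4 b45 a6 b47
Rows 1 and 2 agree on D; apply D→A and equate their A entries.
Rows 1 and 3 agree on D; apply D→A and equate their A entries.
Rows 1 and 4 agree on D; apply D→A and equate their A entries.
No row becomes fully distinguished — the join is lossy.

No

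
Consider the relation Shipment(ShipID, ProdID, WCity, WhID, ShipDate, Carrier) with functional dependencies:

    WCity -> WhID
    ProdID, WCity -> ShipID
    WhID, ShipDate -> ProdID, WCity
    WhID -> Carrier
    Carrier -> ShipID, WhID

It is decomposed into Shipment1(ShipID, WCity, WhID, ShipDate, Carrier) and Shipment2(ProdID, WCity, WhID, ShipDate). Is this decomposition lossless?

Yes

Common attributes: Shipment1 ∩ Shipment2 = {WCity, WhID, ShipDate}.
Closure of {WCity, WhID, ShipDate}: WhID, ShipDate → ProdID, WCity applies, adding ProdID; WhID → Carrier applies, adding Carrier; Carrier → ShipID, WhID applies, adding ShipID. So (WCity, WhID, ShipDate)⁺ = {ShipID, ProdID, WCity, WhID, ShipDate, Carrier}.
This closure contains every attribute of Shipment1, so Shipment1 ∩ Shipment2 → Shipment1. The join is lossless.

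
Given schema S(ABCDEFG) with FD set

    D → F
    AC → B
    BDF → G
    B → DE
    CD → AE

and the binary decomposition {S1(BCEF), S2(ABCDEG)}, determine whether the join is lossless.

Common attributes: S1 ∩ S2 = {BCE}.
Closure of {BCE}: B → DE applies, adding D; CD → AE applies, adding A; D → F applies, adding F; BDF → G applies, adding G. So (BCE)⁺ = {ABCDEFG}.
This closure contains every attribute of S1, so S1 ∩ S2 → S1. The join is lossless.

Yes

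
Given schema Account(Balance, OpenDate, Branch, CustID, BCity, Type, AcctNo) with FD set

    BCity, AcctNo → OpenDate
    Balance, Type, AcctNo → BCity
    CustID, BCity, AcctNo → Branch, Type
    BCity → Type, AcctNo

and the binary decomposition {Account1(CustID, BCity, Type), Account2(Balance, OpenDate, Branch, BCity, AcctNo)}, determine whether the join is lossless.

Common attributes: Account1 ∩ Account2 = {BCity}.
Closure of {BCity}: BCity → Type, AcctNo applies, adding Type, AcctNo; BCity, AcctNo → OpenDate applies, adding OpenDate. So (BCity)⁺ = {OpenDate, BCity, Type, AcctNo}.
The closure contains neither all of Account1 = {CustID, BCity, Type} nor all of Account2 = {Balance, OpenDate, Branch, BCity, AcctNo}, so the common attributes are not a superkey of either fragment. The join is lossy.

No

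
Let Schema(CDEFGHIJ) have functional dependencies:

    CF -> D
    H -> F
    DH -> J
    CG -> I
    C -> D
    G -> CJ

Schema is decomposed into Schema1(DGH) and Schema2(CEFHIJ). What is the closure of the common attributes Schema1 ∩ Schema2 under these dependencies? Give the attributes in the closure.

FH

Schema1 ∩ Schema2 = {H}.
H → F applies, adding F
Closure: {FH}.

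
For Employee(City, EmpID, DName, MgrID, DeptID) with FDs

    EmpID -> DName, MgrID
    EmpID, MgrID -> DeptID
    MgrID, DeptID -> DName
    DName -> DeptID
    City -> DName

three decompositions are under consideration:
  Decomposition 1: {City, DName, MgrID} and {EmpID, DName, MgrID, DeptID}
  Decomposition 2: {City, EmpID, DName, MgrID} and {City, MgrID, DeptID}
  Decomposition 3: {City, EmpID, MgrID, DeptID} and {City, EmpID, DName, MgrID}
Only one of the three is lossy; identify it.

Decomposition 1: common = {DName, MgrID}, closure = {DName, MgrID, DeptID} → lossy.
Decomposition 2: common = {City, MgrID}, closure = {City, DName, MgrID, DeptID} → lossless.
Decomposition 3: common = {City, EmpID, MgrID}, closure = {City, EmpID, DName, MgrID, DeptID} → lossless.

Decomposition 1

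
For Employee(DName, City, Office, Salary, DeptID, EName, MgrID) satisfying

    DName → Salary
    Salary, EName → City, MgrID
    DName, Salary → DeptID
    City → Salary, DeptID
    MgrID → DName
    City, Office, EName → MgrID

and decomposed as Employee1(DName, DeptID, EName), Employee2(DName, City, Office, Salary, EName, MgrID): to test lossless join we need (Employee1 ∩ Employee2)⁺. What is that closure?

Employee1 ∩ Employee2 = {DName, EName}.
DName → Salary applies, adding Salary
Salary, EName → City, MgrID applies, adding City, MgrID
DName, Salary → DeptID applies, adding DeptID
Closure: {DName, City, Salary, DeptID, EName, MgrID}.

DName, City, Salary, DeptID, EName, MgrID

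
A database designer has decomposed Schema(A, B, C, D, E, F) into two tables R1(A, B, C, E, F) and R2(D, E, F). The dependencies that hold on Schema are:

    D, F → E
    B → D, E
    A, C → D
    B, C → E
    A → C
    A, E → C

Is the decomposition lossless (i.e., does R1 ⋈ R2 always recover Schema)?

No

Common attributes: R1 ∩ R2 = {E, F}.
No dependency enlarges {E, F}, so (E, F)⁺ = {E, F}.
The closure contains neither all of R1 = {A, B, C, E, F} nor all of R2 = {D, E, F}, so the common attributes are not a superkey of either fragment. The join is lossy.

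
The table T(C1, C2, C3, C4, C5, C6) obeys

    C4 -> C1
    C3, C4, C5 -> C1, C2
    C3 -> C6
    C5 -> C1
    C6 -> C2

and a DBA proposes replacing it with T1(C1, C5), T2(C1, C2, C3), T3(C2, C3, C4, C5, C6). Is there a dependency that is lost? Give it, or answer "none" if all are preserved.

Check C4 → C1: no single fragment contains all of {C1, C4}, and the restricted closure of {C4} across the fragments never reaches {C1}.
C3, C4, C5 → C1, C2 is preserved.
C3 → C6 is preserved.
C5 → C1 is preserved.
C6 → C2 is preserved.

C4 -> C1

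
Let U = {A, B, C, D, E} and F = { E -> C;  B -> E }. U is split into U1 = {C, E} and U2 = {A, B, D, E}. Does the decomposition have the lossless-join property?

Yes

Common attributes: U1 ∩ U2 = {E}.
Closure of {E}: E → C applies, adding C. So (E)⁺ = {C, E}.
This closure contains every attribute of U1, so U1 ∩ U2 → U1. The join is lossless.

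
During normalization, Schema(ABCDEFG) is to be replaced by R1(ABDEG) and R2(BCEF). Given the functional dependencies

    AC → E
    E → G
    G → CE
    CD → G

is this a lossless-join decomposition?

No

Common attributes: R1 ∩ R2 = {BE}.
Closure of {BE}: E → G applies, adding G; G → CE applies, adding C. So (BE)⁺ = {BCEG}.
The closure contains neither all of R1 = {ABDEG} nor all of R2 = {BCEF}, so the common attributes are not a superkey of either fragment. The join is lossy.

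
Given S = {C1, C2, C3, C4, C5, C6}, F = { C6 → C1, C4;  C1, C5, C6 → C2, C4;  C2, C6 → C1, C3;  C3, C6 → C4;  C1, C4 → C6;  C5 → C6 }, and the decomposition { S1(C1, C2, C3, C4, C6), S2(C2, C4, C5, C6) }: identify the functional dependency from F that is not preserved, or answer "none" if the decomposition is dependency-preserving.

none

C6 → C1, C4 lies within S1.
C1, C5, C6 → C2, C4: restricted closure across fragments reaches C2, C4.
C2, C6 → C1, C3 lies within S1.
C3, C6 → C4 lies within S1.
C1, C4 → C6 lies within S1.
C5 → C6 lies within S2.
Every dependency is enforceable on the fragments, so the decomposition is dependency-preserving.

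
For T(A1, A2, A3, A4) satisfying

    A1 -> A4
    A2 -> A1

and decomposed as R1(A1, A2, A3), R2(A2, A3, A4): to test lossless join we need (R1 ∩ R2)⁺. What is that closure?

R1 ∩ R2 = {A2, A3}.
A2 → A1 applies, adding A1
A1 → A4 applies, adding A4
Closure: {A1, A2, A3, A4}.

A1, A2, A3, A4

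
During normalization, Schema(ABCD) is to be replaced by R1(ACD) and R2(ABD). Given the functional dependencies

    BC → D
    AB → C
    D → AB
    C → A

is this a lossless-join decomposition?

Yes

Common attributes: R1 ∩ R2 = {AD}.
Closure of {AD}: D → AB applies, adding B; AB → C applies, adding C. So (AD)⁺ = {ABCD}.
This closure contains every attribute of R1, so R1 ∩ R2 → R1. The join is lossless.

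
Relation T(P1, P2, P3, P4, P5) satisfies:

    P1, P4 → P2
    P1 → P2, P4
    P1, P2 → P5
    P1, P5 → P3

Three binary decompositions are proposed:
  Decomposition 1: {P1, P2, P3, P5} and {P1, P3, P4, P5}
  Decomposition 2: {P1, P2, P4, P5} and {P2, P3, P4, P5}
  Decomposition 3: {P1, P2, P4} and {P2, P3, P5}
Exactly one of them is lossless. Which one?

Decomposition 1

Decomposition 1: common = {P1, P3, P5}, closure = {P1, P2, P3, P4, P5} → lossless.
Decomposition 2: common = {P2, P4, P5}, closure = {P2, P4, P5} → lossy.
Decomposition 3: common = {P2}, closure = {P2} → lossy.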